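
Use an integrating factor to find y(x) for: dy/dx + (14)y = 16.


P(x) = 14, Q(x) = 16; integrating factor μ = e^(14x).
(μ y)' = 16e^(14x) ⇒ μ y = (8/7)e^(14x) + C.
Divide by μ: y = 8/7 + Ce^(-14x).


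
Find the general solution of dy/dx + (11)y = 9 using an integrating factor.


P(x) = 11, Q(x) = 9; integrating factor μ = e^(11x).
(μ y)' = 9e^(11x) ⇒ μ y = (9/11)e^(11x) + C.
Divide by μ: y = 9/11 + Ce^(-11x).


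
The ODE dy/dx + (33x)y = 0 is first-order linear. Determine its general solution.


P(x) = 33x ⇒ μ = e^((33/2)x²).
Q(x) = 0 so μ y is constant: y = Ce^(-(33/2)x²).


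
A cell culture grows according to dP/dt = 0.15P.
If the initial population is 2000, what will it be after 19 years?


The ODE dP/dt = 0.15P has solution P(t) = P(0)e^(0.15t).
Substitute P(0) = 2000 and t = 19: P(19) = 2000 e^(2.85) ≈ 34576.


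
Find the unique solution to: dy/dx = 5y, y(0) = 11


General solution of y' = 5y is y = Ce^(5x).
Apply y(0) = 11: C = 11.
Particular solution: y = 11e^(5x).


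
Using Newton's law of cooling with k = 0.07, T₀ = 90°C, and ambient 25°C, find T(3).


Newton's law: dT/dt = -k(T - T_a) has solution T(t) = T_a + (T₀ - T_a)e^(-kt).
Plug in T_a = 25, T₀ = 90, k = 0.07, t = 3: T(3) = 25 + (65)e^(-0.21) ≈ 77.7°C.


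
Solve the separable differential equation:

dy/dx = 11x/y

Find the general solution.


Separate variables: y dy = 11x dx.
Integrate both sides: y²/2 = (11/2)x^2 + C₀.
Multiply by 2: y² = 11x^2 + C.


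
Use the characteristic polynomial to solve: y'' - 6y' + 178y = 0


Characteristic equation: r² - 6r + 178 = 0.
Discriminant is negative; roots r = 3 ± 13i (complex conjugate pair).
General solution uses e^(α x)(C₁ cos(β x) + C₂ sin(β x)): y = e^(3x)(C₁cos(13x) + C₂sin(13x)).


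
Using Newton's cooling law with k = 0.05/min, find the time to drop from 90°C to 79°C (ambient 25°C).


From T(t) = T_a + (T₀ - T_a)e^(-kt), set T(t) = 79:
(79 - 25) / (90 - 25) = e^(-0.05t), so t = -ln(0.831)/0.05 ≈ 3.7 minutes.


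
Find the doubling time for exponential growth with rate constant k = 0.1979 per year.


Exponential growth: P(t) = P₀ e^(0.1979t). Set P(t)/P₀ = 2: e^(0.1979t) = 2.
Solve: t = ln(2)/0.1979 ≈ 3.50 years.


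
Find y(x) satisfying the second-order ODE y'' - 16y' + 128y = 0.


Characteristic equation: r² - 16r + 128 = 0.
Discriminant is negative; roots r = 8 ± 8i (complex conjugate pair).
General solution uses e^(α x)(C₁ cos(β x) + C₂ sin(β x)): y = e^(8x)(C₁cos(8x) + C₂sin(8x)).


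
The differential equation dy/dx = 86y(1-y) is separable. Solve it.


Separate: dy/[y(1-y)] = 86 dx.
Partial fractions: 1/[y(1-y)] = 1/y + 1/(1-y).
Integrate: ln|y/(1-y)| = 86x + C₀.
Solve for y: y = 1/(1 + Ce^(-86x)).


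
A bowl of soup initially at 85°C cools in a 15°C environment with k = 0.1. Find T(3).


Newton's law: dT/dt = -k(T - T_a) has solution T(t) = T_a + (T₀ - T_a)e^(-kt).
Plug in T_a = 15, T₀ = 85, k = 0.1, t = 3: T(3) = 15 + (70)e^(-0.30) ≈ 66.9°C.


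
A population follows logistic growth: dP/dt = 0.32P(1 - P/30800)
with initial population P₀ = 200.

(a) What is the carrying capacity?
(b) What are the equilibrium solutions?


Logistic ODE dP/dt = 0.32P(1 - P/30800) has equilibria where dP/dt = 0, i.e. P = 0 or P = 30800.
The coefficient (1 - P/K) = 0 when P = K, identifying K = 30800 as the carrying capacity.
(a) K = 30800; (b) equilibria P = 0 and P = 30800.


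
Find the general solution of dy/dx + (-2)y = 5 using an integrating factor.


P(x) = -2 ⇒ μ = e^(-2x).
(μ y)' = 5e^(-2x) ⇒ μ y = -(5/2)e^(-2x) + C.
Divide by μ: y = -5/2 + Ce^(2x).


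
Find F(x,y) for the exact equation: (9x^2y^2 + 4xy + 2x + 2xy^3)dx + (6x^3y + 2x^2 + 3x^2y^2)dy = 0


Check exactness: ∂M/∂y = 18x^2y + 4x + 6xy^2 and ∂N/∂x = 18x^2y + 4x + 6xy^2; equal, so the equation is exact.
Integrate M with respect to x (treating y as constant): ∫M dx = 3x^3y^2 + 2x^2y + x^2 + x^2y^3 + h(y).
Differentiate w.r.t. y and set equal to N: all terms match, so h'(y) = 0 and h is a constant absorbed into C.
General solution: 3x^3y^2 + 2x^2y + x^2 + x^2y^3 = C.


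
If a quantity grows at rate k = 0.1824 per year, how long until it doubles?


Exponential growth: P(t) = P₀ e^(0.1824t). Set P(t)/P₀ = 2: e^(0.1824t) = 2.
Solve: t = ln(2)/0.1824 ≈ 3.80 years.


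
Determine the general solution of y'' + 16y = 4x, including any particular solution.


Homogeneous: r² + 16 = 0 ⇒ r = ±4i, y_h = C₁cos(4x) + C₂sin(4x).
Polynomial forcing; try y_p = Ax + B. Then y_p'' + 16 y_p = 16(Ax + B) = 4x, so B = 0 and A = 1/4.
General solution: y = C₁cos(4x) + C₂sin(4x) + (1/4)x.


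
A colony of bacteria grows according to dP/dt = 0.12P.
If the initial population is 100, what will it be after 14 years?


The ODE dP/dt = 0.12P has solution P(t) = P(0)e^(0.12t).
Substitute P(0) = 100 and t = 14: P(14) = 100 e^(1.68) ≈ 537.


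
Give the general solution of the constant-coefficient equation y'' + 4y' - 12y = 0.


Characteristic equation: r² + 4r - 12 = 0.
Factor: (r - 2)(r + 6) = 0 ⇒ r = 2, -6 (distinct real).
General solution: y = C₁e^(2x) + C₂e^(-6x).


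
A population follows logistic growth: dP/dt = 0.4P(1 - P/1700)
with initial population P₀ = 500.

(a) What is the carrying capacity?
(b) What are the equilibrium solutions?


Logistic ODE dP/dt = 0.4P(1 - P/1700) has equilibria where dP/dt = 0, i.e. P = 0 or P = 1700.
The coefficient (1 - P/K) = 0 when P = K, identifying K = 1700 as the carrying capacity.
(a) K = 1700; (b) equilibria P = 0 and P = 1700.


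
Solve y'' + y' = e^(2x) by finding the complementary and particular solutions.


Characteristic roots of r² + r = 0 are 0, -1.
y_h = C₁ + C₂e^(-x).
Forcing exponent 2 is not a characteristic root; try y_p = Ae^(2x).
Substitute: A·(4 + (1)·2 + (0)) = A·6 = 1, so A = 1/6.
General solution: y = C₁ + C₂e^(-x) + (1/6)e^(2x).


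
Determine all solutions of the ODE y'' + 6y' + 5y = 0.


Characteristic equation: r² + 6r + 5 = 0.
Factor: (r + 5)(r + 1) = 0 ⇒ r = -5, -1 (distinct real).
General solution: y = C₁e^(-5x) + C₂e^(-x).


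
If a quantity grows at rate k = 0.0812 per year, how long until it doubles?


Exponential growth: P(t) = P₀ e^(0.0812t). Set P(t)/P₀ = 2: e^(0.0812t) = 2.
Solve: t = ln(2)/0.0812 ≈ 8.54 years.


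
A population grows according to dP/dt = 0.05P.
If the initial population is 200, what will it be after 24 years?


The ODE dP/dt = 0.05P has solution P(t) = P(0)e^(0.05t).
Substitute P(0) = 200 and t = 24: P(24) = 200 e^(1.20) ≈ 664.


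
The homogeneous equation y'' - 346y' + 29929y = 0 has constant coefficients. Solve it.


Characteristic equation: r² - 346r + 29929 = 0, i.e. (r - 173)² = 0.
Repeated root r = 173; include an x factor for the second linearly independent solution.
General solution: y = (C₁ + C₂x)e^(173x).


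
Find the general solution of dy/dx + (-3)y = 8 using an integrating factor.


P(x) = -3 ⇒ μ = e^(-3x).
(μ y)' = 8e^(-3x) ⇒ μ y = -(8/3)e^(-3x) + C.
Divide by μ: y = -8/3 + Ce^(3x).


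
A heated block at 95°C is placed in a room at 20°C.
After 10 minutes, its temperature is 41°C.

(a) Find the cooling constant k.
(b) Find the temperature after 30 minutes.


Newton's law: T(t) = T_a + (T₀ - T_a)e^(-kt).
(a) Use T(10) = 41: (41 - 20)/(95 - 20) = e^(-k·10), so k = -ln(0.280)/10 ≈ 0.1273.
(b) Apply k to t = 30: T(30) = 20 + (75)e^(-3.819) ≈ 21.6°C.


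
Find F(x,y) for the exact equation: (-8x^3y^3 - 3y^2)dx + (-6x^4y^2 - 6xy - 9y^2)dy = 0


Check exactness: ∂M/∂y = -24x^3y^2 - 6y and ∂N/∂x = -24x^3y^2 - 6y; equal, so the equation is exact.
Integrate M with respect to x (treating y as constant): ∫M dx = -2x^4y^3 - 3xy^2 + h(y).
Differentiate w.r.t. y and set equal to N: the x-dependent terms already match, leaving h'(y) = -9y^2. Integrate: h(y) = -3y^3.
So F(x,y) = -2x^4y^3 - 3xy^2 - 3y^3.
General solution: -2x^4y^3 - 3xy^2 - 3y^3 = C.


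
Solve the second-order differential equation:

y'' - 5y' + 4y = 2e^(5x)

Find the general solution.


Characteristic roots of r² - 5r + 4 = 0 are 4, 1.
y_h = C₁e^(4x) + C₂e^(x).
Forcing exponent 5 is not a characteristic root; try y_p = Ae^(5x).
Substitute: A·(25 + (-5)·5 + (4)) = A·4 = 2, so A = 1/2.
General solution: y = C₁e^(4x) + C₂e^(x) + (1/2)e^(5x).


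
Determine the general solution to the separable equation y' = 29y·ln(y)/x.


Separate: dy/[y ln(y)] = 29 dx/x.
Substitute u = ln(y): du/u = 29 dx/x.
Integrate: ln|ln(y)| = 29ln|x| + C₀, hence ln(y) = C·x^29.


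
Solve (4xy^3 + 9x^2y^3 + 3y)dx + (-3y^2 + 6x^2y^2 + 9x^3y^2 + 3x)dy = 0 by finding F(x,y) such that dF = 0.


Check exactness: ∂M/∂y = 12xy^2 + 27x^2y^2 + 3 and ∂N/∂x = 12xy^2 + 27x^2y^2 + 3; equal, so the equation is exact.
Integrate M with respect to x (treating y as constant): ∫M dx = 2x^2y^3 + 3x^3y^3 + 3xy + h(y).
Differentiate w.r.t. y and set equal to N: the x-dependent terms already match, leaving h'(y) = -3y^2. Integrate: h(y) = -y^3.
So F(x,y) = -y^3 + 2x^2y^3 + 3x^3y^3 + 3xy.
General solution: -y^3 + 2x^2y^3 + 3x^3y^3 + 3xy = C.


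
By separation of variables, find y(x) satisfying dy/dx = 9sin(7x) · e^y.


Separate: e^(-y) dy = 9sin(7x) dx.
Integrate: -e^(-y) = -(9/7)cos(7x) + C₀.
Rearrange: e^(-y) = (9/7)cos(7x) + C.


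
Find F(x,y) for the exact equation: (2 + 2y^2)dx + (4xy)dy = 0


Check exactness: ∂M/∂y = 4y and ∂N/∂x = 4y; equal, so the equation is exact.
Integrate M with respect to x (treating y as constant): ∫M dx = 2x + 2xy^2 + h(y).
Differentiate w.r.t. y and set equal to N: all terms match, so h'(y) = 0 and h is a constant absorbed into C.
General solution: 2x + 2xy^2 = C.


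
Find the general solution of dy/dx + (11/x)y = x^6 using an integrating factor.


P(x) = 11/x ⇒ μ = x^11.
(x^11 y)' = x^17 ⇒ x^11 y = x^18/(18) + C.
Solve for y: y = (1/18)x^7 + C/x^11.


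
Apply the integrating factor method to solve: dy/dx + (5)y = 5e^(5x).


P(x) = 5 ⇒ μ = e^(5x).
(μ y)' = 5e^(10x) ⇒ μ y = (5/10)e^(10x) + C.
Divide by μ: y = (1/2)e^(5x) + Ce^(-5x).


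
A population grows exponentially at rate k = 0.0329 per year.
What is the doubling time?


Exponential growth: P(t) = P₀ e^(0.0329t). Set P(t)/P₀ = 2: e^(0.0329t) = 2.
Solve: t = ln(2)/0.0329 ≈ 21.07 years.


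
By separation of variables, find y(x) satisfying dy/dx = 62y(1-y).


Separate: dy/[y(1-y)] = 62 dx.
Partial fractions: 1/[y(1-y)] = 1/y + 1/(1-y).
Integrate: ln|y/(1-y)| = 62x + C₀.
Solve for y: y = 1/(1 + Ce^(-62x)).


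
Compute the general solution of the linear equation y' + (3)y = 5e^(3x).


P(x) = 3 ⇒ μ = e^(3x).
(μ y)' = 5e^(6x) ⇒ μ y = (5/6)e^(6x) + C.
Divide by μ: y = (5/6)e^(3x) + Ce^(-3x).


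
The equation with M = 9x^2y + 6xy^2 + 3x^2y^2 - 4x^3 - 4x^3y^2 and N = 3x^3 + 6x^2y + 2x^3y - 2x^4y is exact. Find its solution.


Check exactness: ∂M/∂y = 9x^2 + 12xy + 6x^2y - 8x^3y and ∂N/∂x = 9x^2 + 12xy + 6x^2y - 8x^3y; equal, so the equation is exact.
Integrate M with respect to x (treating y as constant): ∫M dx = 3x^3y + 3x^2y^2 + x^3y^2 - x^4 - x^4y^2 + h(y).
Differentiate w.r.t. y and set equal to N: all terms match, so h'(y) = 0 and h is a constant absorbed into C.
General solution: 3x^3y + 3x^2y^2 + x^3y^2 - x^4 - x^4y^2 = C.


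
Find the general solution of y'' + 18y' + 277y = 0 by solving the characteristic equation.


Characteristic equation: r² + 18r + 277 = 0.
Discriminant is negative; roots r = -9 ± 14i (complex conjugate pair).
General solution uses e^(α x)(C₁ cos(β x) + C₂ sin(β x)): y = e^(-9x)(C₁cos(14x) + C₂sin(14x)).


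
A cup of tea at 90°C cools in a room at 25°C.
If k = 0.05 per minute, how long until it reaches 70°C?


From T(t) = T_a + (T₀ - T_a)e^(-kt), set T(t) = 70:
(70 - 25) / (90 - 25) = e^(-0.05t), so t = -ln(0.692)/0.05 ≈ 7.4 minutes.


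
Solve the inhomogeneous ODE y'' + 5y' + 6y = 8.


Characteristic roots of r² + 5r + 6 = 0 are -2, -3.
y_h = C₁e^(-2x) + C₂e^(-3x).
Constant forcing; try y_p = A. Then 6A = 8 ⇒ A = 4/3.
General solution: y = C₁e^(-2x) + C₂e^(-3x) + 4/3.


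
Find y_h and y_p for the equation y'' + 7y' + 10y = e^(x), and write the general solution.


Characteristic roots of r² + 7r + 10 = 0 are -5, -2.
y_h = C₁e^(-5x) + C₂e^(-2x).
Forcing exponent 1 is not a characteristic root; try y_p = Ae^(x).
Substitute: A·(1 + (7)·1 + (10)) = A·18 = 1, so A = 1/18.
General solution: y = C₁e^(-5x) + C₂e^(-2x) + (1/18)e^(x).


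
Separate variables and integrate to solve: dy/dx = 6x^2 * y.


Separate variables: dy/y = 6x^2 dx.
Integrate: ln|y| = 2x^3 + C₀.
Exponentiate: y = Ce^(2x^3).


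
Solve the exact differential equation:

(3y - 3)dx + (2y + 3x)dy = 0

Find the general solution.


Check exactness: ∂M/∂y = 3 and ∂N/∂x = 3; equal, so the equation is exact.
Integrate M with respect to x (treating y as constant): ∫M dx = 3xy - 3x + h(y).
Differentiate w.r.t. y and set equal to N: the x-dependent terms already match, leaving h'(y) = 2y. Integrate: h(y) = y^2.
So F(x,y) = y^2 + 3xy - 3x.
General solution: y^2 + 3xy - 3x = C.


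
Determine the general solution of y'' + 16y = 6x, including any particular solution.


Homogeneous: r² + 16 = 0 ⇒ r = ±4i, y_h = C₁cos(4x) + C₂sin(4x).
Polynomial forcing; try y_p = Ax + B. Then y_p'' + 16 y_p = 16(Ax + B) = 6x, so B = 0 and A = 3/8.
General solution: y = C₁cos(4x) + C₂sin(4x) + (3/8)x.


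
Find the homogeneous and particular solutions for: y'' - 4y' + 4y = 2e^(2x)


Characteristic polynomial (r - 2)² = 0; repeated root r = 2.
y_h = (C₁ + C₂x)e^(2x). Forcing matches the repeated root (resonance), so try y_p = Ax² e^(2x).
Substitute and solve for A: 2A = 2, so A = 1.
General solution: y = (C₁ + C₂x + x²)e^(2x).


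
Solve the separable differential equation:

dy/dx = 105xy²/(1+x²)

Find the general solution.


Separate: dy/y² = 105x/(1+x²) dx.
Integrate LHS: ∫ dy/y² = -1/y.
Integrate RHS via u = 1+x²: (105/2)ln(1+x²) + C.
Result: -1/y = (105/2)ln(1+x²) + C.


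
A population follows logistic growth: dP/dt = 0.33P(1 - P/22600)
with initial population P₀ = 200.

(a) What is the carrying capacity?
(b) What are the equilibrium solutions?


Logistic ODE dP/dt = 0.33P(1 - P/22600) has equilibria where dP/dt = 0, i.e. P = 0 or P = 22600.
The coefficient (1 - P/K) = 0 when P = K, identifying K = 22600 as the carrying capacity.
(a) K = 22600; (b) equilibria P = 0 and P = 22600.


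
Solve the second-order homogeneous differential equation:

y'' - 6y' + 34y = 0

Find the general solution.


Characteristic equation: r² - 6r + 34 = 0.
Discriminant is negative; roots r = 3 ± 5i (complex conjugate pair).
General solution uses e^(α x)(C₁ cos(β x) + C₂ sin(β x)): y = e^(3x)(C₁cos(5x) + C₂sin(5x)).


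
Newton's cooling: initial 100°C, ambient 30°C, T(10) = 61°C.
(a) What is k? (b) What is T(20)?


Newton's law: T(t) = T_a + (T₀ - T_a)e^(-kt).
(a) Use T(10) = 61: (61 - 30)/(100 - 30) = e^(-k·10), so k = -ln(0.443)/10 ≈ 0.0815.
(b) Apply k to t = 20: T(20) = 30 + (70)e^(-1.629) ≈ 43.7°C.


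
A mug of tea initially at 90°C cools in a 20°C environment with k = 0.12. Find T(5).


Newton's law: dT/dt = -k(T - T_a) has solution T(t) = T_a + (T₀ - T_a)e^(-kt).
Plug in T_a = 20, T₀ = 90, k = 0.12, t = 5: T(5) = 20 + (70)e^(-0.60) ≈ 58.4°C.


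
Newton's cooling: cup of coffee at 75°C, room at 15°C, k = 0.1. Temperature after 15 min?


Newton's law: dT/dt = -k(T - T_a) has solution T(t) = T_a + (T₀ - T_a)e^(-kt).
Plug in T_a = 15, T₀ = 75, k = 0.1, t = 15: T(15) = 15 + (60)e^(-1.50) ≈ 28.4°C.


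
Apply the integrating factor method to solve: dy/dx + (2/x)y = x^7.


P(x) = 2/x ⇒ μ = x^2.
(x^2 y)' = x^9 ⇒ x^2 y = x^10/(10) + C.
Solve for y: y = (1/10)x^8 + C/x^2.


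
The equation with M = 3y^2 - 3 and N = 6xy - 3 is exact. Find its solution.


Check exactness: ∂M/∂y = 6y and ∂N/∂x = 6y; equal, so the equation is exact.
Integrate M with respect to x (treating y as constant): ∫M dx = 3xy^2 - 3x + h(y).
Differentiate w.r.t. y and set equal to N: the x-dependent terms already match, leaving h'(y) = -3. Integrate: h(y) = -3y.
So F(x,y) = 3xy^2 - 3x - 3y.
General solution: 3xy^2 - 3x - 3y = C.


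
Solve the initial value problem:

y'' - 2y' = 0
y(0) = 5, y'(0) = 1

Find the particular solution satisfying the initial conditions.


Characteristic roots of r² - 2r = 0 are 2, 0.
General solution y = c₁ e^(2x) + c₂.
Apply y(0) = 5: c₁ + c₂ = 5. Apply y'(0) = 1: 2 c₁ + 0 c₂ = 1.
Solve: c₁ = 1/2, c₂ = 9/2.
Particular solution: y = (1/2)e^(2x) + 9/2.


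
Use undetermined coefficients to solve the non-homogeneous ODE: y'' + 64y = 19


Homogeneous part: r² + 64 = 0 ⇒ r = ±8i, so y_h = C₁cos(8x) + C₂sin(8x).
Try constant y_p = A; plug in: 64A = 19 ⇒ A = 19/64.
General solution: y = C₁cos(8x) + C₂sin(8x) + 19/64.


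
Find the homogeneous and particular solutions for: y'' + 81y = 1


Homogeneous part: r² + 81 = 0 ⇒ r = ±9i, so y_h = C₁cos(9x) + C₂sin(9x).
Try constant y_p = A; plug in: 81A = 1 ⇒ A = 1/81.
General solution: y = C₁cos(9x) + C₂sin(9x) + 1/81.


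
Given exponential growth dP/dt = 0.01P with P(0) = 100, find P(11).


The ODE dP/dt = 0.01P has solution P(t) = P(0)e^(0.01t).
Substitute P(0) = 100 and t = 11: P(11) = 100 e^(0.11) ≈ 112.


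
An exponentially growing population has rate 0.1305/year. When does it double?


Exponential growth: P(t) = P₀ e^(0.1305t). Set P(t)/P₀ = 2: e^(0.1305t) = 2.
Solve: t = ln(2)/0.1305 ≈ 5.31 years.


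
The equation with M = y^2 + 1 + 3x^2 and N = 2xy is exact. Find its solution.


Check exactness: ∂M/∂y = 2y and ∂N/∂x = 2y; equal, so the equation is exact.
Integrate M with respect to x (treating y as constant): ∫M dx = xy^2 + x + x^3 + h(y).
Differentiate w.r.t. y and set equal to N: all terms match, so h'(y) = 0 and h is a constant absorbed into C.
General solution: xy^2 + x + x^3 = C.


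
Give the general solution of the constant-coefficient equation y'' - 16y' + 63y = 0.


Characteristic equation: r² - 16r + 63 = 0.
Factor: (r - 7)(r - 9) = 0 ⇒ r = 7, 9 (distinct real).
General solution: y = C₁e^(7x) + C₂e^(9x).


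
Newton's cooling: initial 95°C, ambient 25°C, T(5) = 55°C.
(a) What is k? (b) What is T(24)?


Newton's law: T(t) = T_a + (T₀ - T_a)e^(-kt).
(a) Use T(5) = 55: (55 - 25)/(95 - 25) = e^(-k·5), so k = -ln(0.429)/5 ≈ 0.1695.
(b) Apply k to t = 24: T(24) = 25 + (70)e^(-4.067) ≈ 26.2°C.


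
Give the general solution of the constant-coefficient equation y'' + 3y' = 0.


Characteristic equation: r² + 3r = 0.
Factor: (r - 0)(r + 3) = 0 ⇒ r = 0, -3 (distinct real).
General solution: y = C₁ + C₂e^(-3x).


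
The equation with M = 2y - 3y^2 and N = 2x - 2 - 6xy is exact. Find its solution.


Check exactness: ∂M/∂y = 2 - 6y and ∂N/∂x = 2 - 6y; equal, so the equation is exact.
Integrate M with respect to x (treating y as constant): ∫M dx = 2xy - 3xy^2 + h(y).
Differentiate w.r.t. y and set equal to N: the x-dependent terms already match, leaving h'(y) = -2. Integrate: h(y) = -2y.
So F(x,y) = 2xy - 2y - 3xy^2.
General solution: 2xy - 2y - 3xy^2 = C.


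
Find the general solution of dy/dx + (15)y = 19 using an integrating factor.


P(x) = 15, Q(x) = 19; integrating factor μ = e^(15x).
(μ y)' = 19e^(15x) ⇒ μ y = (19/15)e^(15x) + C.
Divide by μ: y = 19/15 + Ce^(-15x).


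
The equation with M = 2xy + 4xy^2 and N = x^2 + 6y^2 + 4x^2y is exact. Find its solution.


Check exactness: ∂M/∂y = 2x + 8xy and ∂N/∂x = 2x + 8xy; equal, so the equation is exact.
Integrate M with respect to x (treating y as constant): ∫M dx = x^2y + 2x^2y^2 + h(y).
Differentiate w.r.t. y and set equal to N: the x-dependent terms already match, leaving h'(y) = 6y^2. Integrate: h(y) = 2y^3.
So F(x,y) = x^2y + 2y^3 + 2x^2y^2.
General solution: x^2y + 2y^3 + 2x^2y^2 = C.


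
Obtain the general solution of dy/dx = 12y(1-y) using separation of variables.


Separate: dy/[y(1-y)] = 12 dx.
Partial fractions: 1/[y(1-y)] = 1/y + 1/(1-y).
Integrate: ln|y/(1-y)| = 12x + C₀.
Solve for y: y = 1/(1 + Ce^(-12x)).


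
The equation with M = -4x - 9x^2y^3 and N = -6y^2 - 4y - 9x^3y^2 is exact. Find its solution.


Check exactness: ∂M/∂y = -27x^2y^2 and ∂N/∂x = -27x^2y^2; equal, so the equation is exact.
Integrate M with respect to x (treating y as constant): ∫M dx = -2x^2 - 3x^3y^3 + h(y).
Differentiate w.r.t. y and set equal to N: the x-dependent terms already match, leaving h'(y) = -6y^2 - 4y. Integrate: h(y) = -2y^3 - 2y^2.
So F(x,y) = -2y^3 - 2y^2 - 2x^2 - 3x^3y^3.
General solution: -2y^3 - 2y^2 - 2x^2 - 3x^3y^3 = C.


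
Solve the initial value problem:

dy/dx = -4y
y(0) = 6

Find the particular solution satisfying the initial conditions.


General solution of y' = -4y is y = Ce^(-4x).
Apply y(0) = 6: C = 6.
Particular solution: y = 6e^(-4x).


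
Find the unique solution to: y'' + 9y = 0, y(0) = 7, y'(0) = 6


Characteristic roots of r² + 9 = 0 are ±3i, so y = C₁cos(3x) + C₂sin(3x).
Apply y(0) = 7: C₁ = 7. Differentiate and apply y'(0) = 6: 3·C₂ = 6, so C₂ = 2.
Particular solution: y = 7cos(3x) + 2sin(3x).


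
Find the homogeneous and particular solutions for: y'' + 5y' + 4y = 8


Characteristic roots of r² + 5r + 4 = 0 are -1, -4.
y_h = C₁e^(-x) + C₂e^(-4x).
Constant forcing; try y_p = A. Then 4A = 8 ⇒ A = 2.
General solution: y = C₁e^(-x) + C₂e^(-4x) + 2.


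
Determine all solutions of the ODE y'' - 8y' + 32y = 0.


Characteristic equation: r² - 8r + 32 = 0.
Discriminant is negative; roots r = 4 ± 4i (complex conjugate pair).
General solution uses e^(α x)(C₁ cos(β x) + C₂ sin(β x)): y = e^(4x)(C₁cos(4x) + C₂sin(4x)).


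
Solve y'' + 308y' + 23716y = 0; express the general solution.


Characteristic equation: r² + 308r + 23716 = 0, i.e. (r + 154)² = 0.
Repeated root r = -154; include an x factor for the second linearly independent solution.
General solution: y = (C₁ + C₂x)e^(-154x).


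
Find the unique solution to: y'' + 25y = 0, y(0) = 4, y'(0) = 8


Characteristic roots of r² + 25 = 0 are ±5i, so y = C₁cos(5x) + C₂sin(5x).
Apply y(0) = 4: C₁ = 4. Differentiate and apply y'(0) = 8: 5·C₂ = 8, so C₂ = 8/5.
Particular solution: y = 4cos(5x) + (8/5)sin(5x).


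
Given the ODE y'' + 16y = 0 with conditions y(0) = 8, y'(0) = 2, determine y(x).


Characteristic roots of r² + 16 = 0 are ±4i, so y = C₁cos(4x) + C₂sin(4x).
Apply y(0) = 8: C₁ = 8. Differentiate and apply y'(0) = 2: 4·C₂ = 2, so C₂ = 1/2.
Particular solution: y = 8cos(4x) + (1/2)sin(4x).


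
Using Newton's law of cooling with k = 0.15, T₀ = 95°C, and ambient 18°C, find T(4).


Newton's law: dT/dt = -k(T - T_a) has solution T(t) = T_a + (T₀ - T_a)e^(-kt).
Plug in T_a = 18, T₀ = 95, k = 0.15, t = 4: T(4) = 18 + (77)e^(-0.60) ≈ 60.3°C.


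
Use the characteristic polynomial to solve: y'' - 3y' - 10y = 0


Characteristic equation: r² - 3r - 10 = 0.
Factor: (r - 5)(r + 2) = 0 ⇒ r = 5, -2 (distinct real).
General solution: y = C₁e^(5x) + C₂e^(-2x).


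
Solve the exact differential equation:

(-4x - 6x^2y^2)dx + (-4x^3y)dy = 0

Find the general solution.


Check exactness: ∂M/∂y = -12x^2y and ∂N/∂x = -12x^2y; equal, so the equation is exact.
Integrate M with respect to x (treating y as constant): ∫M dx = -2x^2 - 2x^3y^2 + h(y).
Differentiate w.r.t. y and set equal to N: all terms match, so h'(y) = 0 and h is a constant absorbed into C.
General solution: -2x^2 - 2x^3y^2 = C.


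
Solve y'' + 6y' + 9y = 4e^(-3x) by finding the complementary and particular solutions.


Characteristic polynomial (r + 3)² = 0; repeated root r = -3.
y_h = (C₁ + C₂x)e^(-3x). Forcing matches the repeated root (resonance), so try y_p = Ax² e^(-3x).
Substitute and solve for A: 2A = 4, so A = 2.
General solution: y = (C₁ + C₂x + 2x²)e^(-3x).


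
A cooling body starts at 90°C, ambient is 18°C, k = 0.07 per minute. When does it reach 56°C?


From T(t) = T_a + (T₀ - T_a)e^(-kt), set T(t) = 56:
(56 - 18) / (90 - 18) = e^(-0.07t), so t = -ln(0.528)/0.07 ≈ 9.1 minutes.


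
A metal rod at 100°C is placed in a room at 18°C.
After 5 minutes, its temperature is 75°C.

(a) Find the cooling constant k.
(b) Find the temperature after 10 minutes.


Newton's law: T(t) = T_a + (T₀ - T_a)e^(-kt).
(a) Use T(5) = 75: (75 - 18)/(100 - 18) = e^(-k·5), so k = -ln(0.695)/5 ≈ 0.0727.
(b) Apply k to t = 10: T(10) = 18 + (82)e^(-0.727) ≈ 57.6°C.


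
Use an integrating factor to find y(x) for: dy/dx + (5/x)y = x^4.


P(x) = 5/x ⇒ μ = x^5.
(x^5 y)' = x^9 ⇒ x^5 y = x^10/(10) + C.
Solve for y: y = (1/10)x^5 + C/x^5.


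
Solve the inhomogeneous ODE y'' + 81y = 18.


Homogeneous part: r² + 81 = 0 ⇒ r = ±9i, so y_h = C₁cos(9x) + C₂sin(9x).
Try constant y_p = A; plug in: 81A = 18 ⇒ A = 2/9.
General solution: y = C₁cos(9x) + C₂sin(9x) + 2/9.


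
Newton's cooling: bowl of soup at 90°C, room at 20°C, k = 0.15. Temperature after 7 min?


Newton's law: dT/dt = -k(T - T_a) has solution T(t) = T_a + (T₀ - T_a)e^(-kt).
Plug in T_a = 20, T₀ = 90, k = 0.15, t = 7: T(7) = 20 + (70)e^(-1.05) ≈ 44.5°C.


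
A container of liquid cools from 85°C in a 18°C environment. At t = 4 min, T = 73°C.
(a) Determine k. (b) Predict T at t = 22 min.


Newton's law: T(t) = T_a + (T₀ - T_a)e^(-kt).
(a) Use T(4) = 73: (73 - 18)/(85 - 18) = e^(-k·4), so k = -ln(0.821)/4 ≈ 0.0493.
(b) Apply k to t = 22: T(22) = 18 + (67)e^(-1.085) ≈ 40.6°C.


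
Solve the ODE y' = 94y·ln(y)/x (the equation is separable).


Separate: dy/[y ln(y)] = 94 dx/x.
Substitute u = ln(y): du/u = 94 dx/x.
Integrate: ln|ln(y)| = 94ln|x| + C₀, hence ln(y) = C·x^94.


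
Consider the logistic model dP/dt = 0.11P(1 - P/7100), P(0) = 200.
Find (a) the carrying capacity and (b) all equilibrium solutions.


Logistic ODE dP/dt = 0.11P(1 - P/7100) has equilibria where dP/dt = 0, i.e. P = 0 or P = 7100.
The coefficient (1 - P/K) = 0 when P = K, identifying K = 7100 as the carrying capacity.
(a) K = 7100; (b) equilibria P = 0 and P = 7100.


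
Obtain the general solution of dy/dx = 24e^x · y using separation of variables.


Separate variables: dy/y = 24e^x dx.
Integrate: ln|y| = 24e^x + C₀.
Exponentiate: y = Ce^(24e^x).


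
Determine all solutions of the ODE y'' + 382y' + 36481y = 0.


Characteristic equation: r² + 382r + 36481 = 0, i.e. (r + 191)² = 0.
Repeated root r = -191; include an x factor for the second linearly independent solution.
General solution: y = (C₁ + C₂x)e^(-191x).


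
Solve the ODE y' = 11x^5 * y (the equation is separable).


Separate variables: dy/y = 11x^5 dx.
Integrate: ln|y| = (11/6)x^6 + C₀.
Exponentiate: y = Ce^((11/6)x^6).


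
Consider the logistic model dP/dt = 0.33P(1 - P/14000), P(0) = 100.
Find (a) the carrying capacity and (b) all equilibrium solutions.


Logistic ODE dP/dt = 0.33P(1 - P/14000) has equilibria where dP/dt = 0, i.e. P = 0 or P = 14000.
The coefficient (1 - P/K) = 0 when P = K, identifying K = 14000 as the carrying capacity.
(a) K = 14000; (b) equilibria P = 0 and P = 14000.


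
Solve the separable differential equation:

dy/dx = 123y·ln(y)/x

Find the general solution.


Separate: dy/[y ln(y)] = 123 dx/x.
Substitute u = ln(y): du/u = 123 dx/x.
Integrate: ln|ln(y)| = 123ln|x| + C₀, hence ln(y) = C·x^123.


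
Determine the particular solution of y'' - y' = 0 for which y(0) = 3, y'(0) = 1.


Characteristic roots of r² - r = 0 are 1, 0.
General solution y = c₁ e^(x) + c₂.
Apply y(0) = 3: c₁ + c₂ = 3. Apply y'(0) = 1: 1 c₁ + 0 c₂ = 1.
Solve: c₁ = 1, c₂ = 2.
Particular solution: y = e^(x) + 2.


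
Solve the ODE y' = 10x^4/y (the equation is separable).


Separate variables: y dy = 10x^4 dx.
Integrate both sides: y²/2 = 2x^5 + C₀.
Multiply by 2: y² = 4x^5 + C.


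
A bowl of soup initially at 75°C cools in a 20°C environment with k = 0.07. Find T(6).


Newton's law: dT/dt = -k(T - T_a) has solution T(t) = T_a + (T₀ - T_a)e^(-kt).
Plug in T_a = 20, T₀ = 75, k = 0.07, t = 6: T(6) = 20 + (55)e^(-0.42) ≈ 56.1°C.


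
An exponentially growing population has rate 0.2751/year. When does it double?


Exponential growth: P(t) = P₀ e^(0.2751t). Set P(t)/P₀ = 2: e^(0.2751t) = 2.
Solve: t = ln(2)/0.2751 ≈ 2.52 years.


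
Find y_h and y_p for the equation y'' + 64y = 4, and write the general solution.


Homogeneous part: r² + 64 = 0 ⇒ r = ±8i, so y_h = C₁cos(8x) + C₂sin(8x).
Try constant y_p = A; plug in: 64A = 4 ⇒ A = 1/16.
General solution: y = C₁cos(8x) + C₂sin(8x) + 1/16.


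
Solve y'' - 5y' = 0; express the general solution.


Characteristic equation: r² - 5r = 0.
Factor: (r - 5)(r - 0) = 0 ⇒ r = 5, 0 (distinct real).
General solution: y = C₁e^(5x) + C₂.


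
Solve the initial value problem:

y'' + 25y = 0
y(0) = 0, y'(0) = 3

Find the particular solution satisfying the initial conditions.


Characteristic roots of r² + 25 = 0 are ±5i, so y = C₁cos(5x) + C₂sin(5x).
Apply y(0) = 0: C₁ = 0. Differentiate and apply y'(0) = 3: 5·C₂ = 3, so C₂ = 3/5.
Particular solution: y = (3/5)sin(5x).


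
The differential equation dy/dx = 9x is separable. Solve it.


Integrate both sides with respect to x: y = ∫ 9x dx = (9/2)x^2 + C.


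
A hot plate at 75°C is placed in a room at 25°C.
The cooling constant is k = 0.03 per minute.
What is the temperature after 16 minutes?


Newton's law: dT/dt = -k(T - T_a) has solution T(t) = T_a + (T₀ - T_a)e^(-kt).
Plug in T_a = 25, T₀ = 75, k = 0.03, t = 16: T(16) = 25 + (50)e^(-0.48) ≈ 55.9°C.


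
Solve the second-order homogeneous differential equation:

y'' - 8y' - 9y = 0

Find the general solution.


Characteristic equation: r² - 8r - 9 = 0.
Factor: (r - 9)(r + 1) = 0 ⇒ r = 9, -1 (distinct real).
General solution: y = C₁e^(9x) + C₂e^(-x).


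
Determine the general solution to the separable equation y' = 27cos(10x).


g(y) = 1, so integrate directly: y = ∫ 27cos(10x) dx = (27/10)sin(10x) + C.


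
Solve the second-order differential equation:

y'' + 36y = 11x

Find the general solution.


Homogeneous: r² + 36 = 0 ⇒ r = ±6i, y_h = C₁cos(6x) + C₂sin(6x).
Polynomial forcing; try y_p = Ax + B. Then y_p'' + 36 y_p = 36(Ax + B) = 11x, so B = 0 and A = 11/36.
General solution: y = C₁cos(6x) + C₂sin(6x) + (11/36)x.


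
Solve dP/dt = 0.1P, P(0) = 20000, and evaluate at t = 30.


The ODE dP/dt = 0.1P has solution P(t) = P(0)e^(0.1t).
Substitute P(0) = 20000 and t = 30: P(30) = 20000 e^(3.00) ≈ 401711.


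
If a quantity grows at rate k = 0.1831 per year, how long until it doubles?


Exponential growth: P(t) = P₀ e^(0.1831t). Set P(t)/P₀ = 2: e^(0.1831t) = 2.
Solve: t = ln(2)/0.1831 ≈ 3.79 years.


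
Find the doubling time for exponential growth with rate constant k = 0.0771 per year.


Exponential growth: P(t) = P₀ e^(0.0771t). Set P(t)/P₀ = 2: e^(0.0771t) = 2.
Solve: t = ln(2)/0.0771 ≈ 8.99 years.


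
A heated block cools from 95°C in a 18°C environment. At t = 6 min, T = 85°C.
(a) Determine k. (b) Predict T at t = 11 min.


Newton's law: T(t) = T_a + (T₀ - T_a)e^(-kt).
(a) Use T(6) = 85: (85 - 18)/(95 - 18) = e^(-k·6), so k = -ln(0.870)/6 ≈ 0.0232.
(b) Apply k to t = 11: T(11) = 18 + (77)e^(-0.255) ≈ 77.7°C.


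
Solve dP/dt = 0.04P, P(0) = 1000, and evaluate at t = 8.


The ODE dP/dt = 0.04P has solution P(t) = P(0)e^(0.04t).
Substitute P(0) = 1000 and t = 8: P(8) = 1000 e^(0.32) ≈ 1377.


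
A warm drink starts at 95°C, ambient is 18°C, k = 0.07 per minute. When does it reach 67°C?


From T(t) = T_a + (T₀ - T_a)e^(-kt), set T(t) = 67:
(67 - 18) / (95 - 18) = e^(-0.07t), so t = -ln(0.636)/0.07 ≈ 6.5 minutes.


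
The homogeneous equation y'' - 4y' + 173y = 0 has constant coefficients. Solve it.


Characteristic equation: r² - 4r + 173 = 0.
Discriminant is negative; roots r = 2 ± 13i (complex conjugate pair).
General solution uses e^(α x)(C₁ cos(β x) + C₂ sin(β x)): y = e^(2x)(C₁cos(13x) + C₂sin(13x)).


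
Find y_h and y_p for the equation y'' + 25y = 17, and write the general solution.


Homogeneous part: r² + 25 = 0 ⇒ r = ±5i, so y_h = C₁cos(5x) + C₂sin(5x).
Try constant y_p = A; plug in: 25A = 17 ⇒ A = 17/25.
General solution: y = C₁cos(5x) + C₂sin(5x) + 17/25.


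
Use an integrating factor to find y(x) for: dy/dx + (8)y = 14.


P(x) = 8, Q(x) = 14; integrating factor μ = e^(8x).
(μ y)' = 14e^(8x) ⇒ μ y = (7/4)e^(8x) + C.
Divide by μ: y = 7/4 + Ce^(-8x).


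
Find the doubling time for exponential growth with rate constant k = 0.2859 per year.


Exponential growth: P(t) = P₀ e^(0.2859t). Set P(t)/P₀ = 2: e^(0.2859t) = 2.
Solve: t = ln(2)/0.2859 ≈ 2.42 years.


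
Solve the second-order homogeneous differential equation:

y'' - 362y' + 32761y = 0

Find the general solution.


Characteristic equation: r² - 362r + 32761 = 0, i.e. (r - 181)² = 0.
Repeated root r = 181; include an x factor for the second linearly independent solution.
General solution: y = (C₁ + C₂x)e^(181x).


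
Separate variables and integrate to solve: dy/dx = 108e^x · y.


Separate variables: dy/y = 108e^x dx.
Integrate: ln|y| = 108e^x + C₀.
Exponentiate: y = Ce^(108e^x).


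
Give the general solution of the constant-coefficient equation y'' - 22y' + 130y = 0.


Characteristic equation: r² - 22r + 130 = 0.
Discriminant is negative; roots r = 11 ± 3i (complex conjugate pair).
General solution uses e^(α x)(C₁ cos(β x) + C₂ sin(β x)): y = e^(11x)(C₁cos(3x) + C₂sin(3x)).


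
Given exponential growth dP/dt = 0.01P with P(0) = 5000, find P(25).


The ODE dP/dt = 0.01P has solution P(t) = P(0)e^(0.01t).
Substitute P(0) = 5000 and t = 25: P(25) = 5000 e^(0.25) ≈ 6420.


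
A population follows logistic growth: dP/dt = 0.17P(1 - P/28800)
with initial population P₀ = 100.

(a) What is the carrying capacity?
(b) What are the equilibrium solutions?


Logistic ODE dP/dt = 0.17P(1 - P/28800) has equilibria where dP/dt = 0, i.e. P = 0 or P = 28800.
The coefficient (1 - P/K) = 0 when P = K, identifying K = 28800 as the carrying capacity.
(a) K = 28800; (b) equilibria P = 0 and P = 28800.


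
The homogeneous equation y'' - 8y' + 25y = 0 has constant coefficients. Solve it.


Characteristic equation: r² - 8r + 25 = 0.
Discriminant is negative; roots r = 4 ± 3i (complex conjugate pair).
General solution uses e^(α x)(C₁ cos(β x) + C₂ sin(β x)): y = e^(4x)(C₁cos(3x) + C₂sin(3x)).


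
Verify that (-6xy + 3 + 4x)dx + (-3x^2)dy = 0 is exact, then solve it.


Check exactness: ∂M/∂y = -6x and ∂N/∂x = -6x; equal, so the equation is exact.
Integrate M with respect to x (treating y as constant): ∫M dx = -3x^2y + 3x + 2x^2 + h(y).
Differentiate w.r.t. y and set equal to N: all terms match, so h'(y) = 0 and h is a constant absorbed into C.
General solution: -3x^2y + 3x + 2x^2 = C.


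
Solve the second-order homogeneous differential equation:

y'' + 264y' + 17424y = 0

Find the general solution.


Characteristic equation: r² + 264r + 17424 = 0, i.e. (r + 132)² = 0.
Repeated root r = -132; include an x factor for the second linearly independent solution.
General solution: y = (C₁ + C₂x)e^(-132x).


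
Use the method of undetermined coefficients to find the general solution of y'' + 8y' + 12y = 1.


Characteristic roots of r² + 8r + 12 = 0 are -2, -6.
y_h = C₁e^(-2x) + C₂e^(-6x).
Constant forcing; try y_p = A. Then 12A = 1 ⇒ A = 1/12.
General solution: y = C₁e^(-2x) + C₂e^(-6x) + 1/12.


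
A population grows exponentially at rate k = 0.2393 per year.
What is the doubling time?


Exponential growth: P(t) = P₀ e^(0.2393t). Set P(t)/P₀ = 2: e^(0.2393t) = 2.
Solve: t = ln(2)/0.2393 ≈ 2.90 years.


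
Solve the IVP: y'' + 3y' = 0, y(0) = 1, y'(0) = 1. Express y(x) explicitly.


Characteristic roots of r² + 3r = 0 are 0, -3.
General solution y = c₁ + c₂ e^(-3x).
Apply y(0) = 1: c₁ + c₂ = 1. Apply y'(0) = 1: 0 c₁ - 3 c₂ = 1.
Solve: c₁ = 4/3, c₂ = -1/3.
Particular solution: y = 4/3 - (1/3)e^(-3x).


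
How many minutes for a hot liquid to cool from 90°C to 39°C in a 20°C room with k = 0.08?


From T(t) = T_a + (T₀ - T_a)e^(-kt), set T(t) = 39:
(39 - 20) / (90 - 20) = e^(-0.08t), so t = -ln(0.271)/0.08 ≈ 16.3 minutes.


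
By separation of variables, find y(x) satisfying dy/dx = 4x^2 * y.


Separate variables: dy/y = 4x^2 dx.
Integrate: ln|y| = (4/3)x^3 + C₀.
Exponentiate: y = Ce^((4/3)x^3).


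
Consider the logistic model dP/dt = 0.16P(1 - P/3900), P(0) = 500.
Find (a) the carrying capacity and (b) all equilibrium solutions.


Logistic ODE dP/dt = 0.16P(1 - P/3900) has equilibria where dP/dt = 0, i.e. P = 0 or P = 3900.
The coefficient (1 - P/K) = 0 when P = K, identifying K = 3900 as the carrying capacity.
(a) K = 3900; (b) equilibria P = 0 and P = 3900.


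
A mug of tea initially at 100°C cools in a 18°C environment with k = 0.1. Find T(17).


Newton's law: dT/dt = -k(T - T_a) has solution T(t) = T_a + (T₀ - T_a)e^(-kt).
Plug in T_a = 18, T₀ = 100, k = 0.1, t = 17: T(17) = 18 + (82)e^(-1.70) ≈ 33.0°C.


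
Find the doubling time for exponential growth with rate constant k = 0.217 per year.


Exponential growth: P(t) = P₀ e^(0.217t). Set P(t)/P₀ = 2: e^(0.217t) = 2.
Solve: t = ln(2)/0.217 ≈ 3.19 years.


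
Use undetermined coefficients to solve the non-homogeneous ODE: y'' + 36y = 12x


Homogeneous: r² + 36 = 0 ⇒ r = ±6i, y_h = C₁cos(6x) + C₂sin(6x).
Polynomial forcing; try y_p = Ax + B. Then y_p'' + 36 y_p = 36(Ax + B) = 12x, so B = 0 and A = 1/3.
General solution: y = C₁cos(6x) + C₂sin(6x) + (1/3)x.


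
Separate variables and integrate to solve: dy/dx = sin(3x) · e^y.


Separate: e^(-y) dy = sin(3x) dx.
Integrate: -e^(-y) = -(1/3)cos(3x) + C₀.
Rearrange: e^(-y) = (1/3)cos(3x) + C.


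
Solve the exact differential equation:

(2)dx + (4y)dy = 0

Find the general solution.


Check exactness: ∂M/∂y = 0 and ∂N/∂x = 0; equal, so the equation is exact.
Integrate M with respect to x (treating y as constant): ∫M dx = 2x + h(y).
Differentiate w.r.t. y and set equal to N: the x-dependent terms already match, leaving h'(y) = 4y. Integrate: h(y) = 2y^2.
So F(x,y) = 2y^2 + 2x.
General solution: 2y^2 + 2x = C.


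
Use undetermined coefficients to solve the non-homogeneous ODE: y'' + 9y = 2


Homogeneous part: r² + 9 = 0 ⇒ r = ±3i, so y_h = C₁cos(3x) + C₂sin(3x).
Try constant y_p = A; plug in: 9A = 2 ⇒ A = 2/9.
General solution: y = C₁cos(3x) + C₂sin(3x) + 2/9.


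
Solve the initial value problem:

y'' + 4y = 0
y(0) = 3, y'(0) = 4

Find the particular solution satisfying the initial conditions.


Characteristic roots of r² + 4 = 0 are ±2i, so y = C₁cos(2x) + C₂sin(2x).
Apply y(0) = 3: C₁ = 3. Differentiate and apply y'(0) = 4: 2·C₂ = 4, so C₂ = 2.
Particular solution: y = 3cos(2x) + 2sin(2x).


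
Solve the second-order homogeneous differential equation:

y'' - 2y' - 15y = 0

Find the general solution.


Characteristic equation: r² - 2r - 15 = 0.
Factor: (r + 3)(r - 5) = 0 ⇒ r = -3, 5 (distinct real).
General solution: y = C₁e^(-3x) + C₂e^(5x).


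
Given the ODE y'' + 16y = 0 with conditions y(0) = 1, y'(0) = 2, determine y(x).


Characteristic roots of r² + 16 = 0 are ±4i, so y = C₁cos(4x) + C₂sin(4x).
Apply y(0) = 1: C₁ = 1. Differentiate and apply y'(0) = 2: 4·C₂ = 2, so C₂ = 1/2.
Particular solution: y = cos(4x) + (1/2)sin(4x).
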